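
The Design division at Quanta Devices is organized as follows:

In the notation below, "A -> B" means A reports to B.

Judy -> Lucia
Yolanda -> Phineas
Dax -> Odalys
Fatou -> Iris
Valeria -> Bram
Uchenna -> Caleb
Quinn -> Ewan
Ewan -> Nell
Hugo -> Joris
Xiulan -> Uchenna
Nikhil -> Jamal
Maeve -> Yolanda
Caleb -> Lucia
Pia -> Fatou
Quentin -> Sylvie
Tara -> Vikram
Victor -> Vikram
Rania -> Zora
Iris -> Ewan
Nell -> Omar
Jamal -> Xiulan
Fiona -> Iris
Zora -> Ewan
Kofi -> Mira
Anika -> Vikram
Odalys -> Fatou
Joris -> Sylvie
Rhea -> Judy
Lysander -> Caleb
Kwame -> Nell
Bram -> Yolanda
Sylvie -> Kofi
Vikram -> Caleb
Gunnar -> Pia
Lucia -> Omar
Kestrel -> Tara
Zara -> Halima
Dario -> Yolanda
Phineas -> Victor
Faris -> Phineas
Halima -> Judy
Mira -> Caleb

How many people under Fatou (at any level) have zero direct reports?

2

The people in Fatou's organization with no one reporting to them are Gunnar, Dax. That is 2.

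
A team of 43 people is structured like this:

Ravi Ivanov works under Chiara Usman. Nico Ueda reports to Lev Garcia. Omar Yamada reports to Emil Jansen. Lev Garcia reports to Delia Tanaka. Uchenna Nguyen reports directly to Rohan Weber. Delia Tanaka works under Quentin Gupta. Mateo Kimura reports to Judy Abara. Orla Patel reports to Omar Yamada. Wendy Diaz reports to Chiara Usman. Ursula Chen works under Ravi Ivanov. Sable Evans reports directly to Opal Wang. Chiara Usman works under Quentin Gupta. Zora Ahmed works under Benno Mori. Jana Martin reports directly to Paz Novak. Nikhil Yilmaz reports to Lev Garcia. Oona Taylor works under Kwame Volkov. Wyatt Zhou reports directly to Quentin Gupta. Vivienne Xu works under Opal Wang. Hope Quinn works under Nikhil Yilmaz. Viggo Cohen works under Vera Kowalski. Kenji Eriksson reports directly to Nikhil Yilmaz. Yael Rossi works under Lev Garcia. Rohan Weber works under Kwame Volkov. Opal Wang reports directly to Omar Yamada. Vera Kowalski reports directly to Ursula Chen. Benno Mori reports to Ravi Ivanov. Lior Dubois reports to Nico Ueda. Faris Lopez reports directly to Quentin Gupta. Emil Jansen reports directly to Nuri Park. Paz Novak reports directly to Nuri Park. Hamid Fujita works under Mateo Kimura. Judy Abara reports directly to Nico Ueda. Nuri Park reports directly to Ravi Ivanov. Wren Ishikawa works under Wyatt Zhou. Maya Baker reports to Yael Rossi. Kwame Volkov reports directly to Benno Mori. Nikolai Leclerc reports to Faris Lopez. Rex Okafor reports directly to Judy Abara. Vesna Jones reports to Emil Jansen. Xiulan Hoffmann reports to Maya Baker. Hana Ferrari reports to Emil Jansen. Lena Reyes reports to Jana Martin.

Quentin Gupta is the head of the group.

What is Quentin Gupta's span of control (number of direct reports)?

4

Quentin Gupta directly manages Chiara Usman, Delia Tanaka, Faris Lopez, Wyatt Zhou. That is 4 direct reports.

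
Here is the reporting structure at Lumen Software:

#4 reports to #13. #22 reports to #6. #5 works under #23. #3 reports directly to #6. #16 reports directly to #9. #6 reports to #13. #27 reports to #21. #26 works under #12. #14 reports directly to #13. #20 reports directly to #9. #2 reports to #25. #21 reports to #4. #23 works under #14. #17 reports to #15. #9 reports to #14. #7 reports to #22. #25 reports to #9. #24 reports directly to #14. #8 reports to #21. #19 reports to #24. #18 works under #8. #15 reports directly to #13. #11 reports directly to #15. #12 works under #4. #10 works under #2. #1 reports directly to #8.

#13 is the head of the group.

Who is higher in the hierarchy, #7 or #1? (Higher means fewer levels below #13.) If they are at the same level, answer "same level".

#7 is 3 levels below #13; #1 is 4. #7 is higher.

#7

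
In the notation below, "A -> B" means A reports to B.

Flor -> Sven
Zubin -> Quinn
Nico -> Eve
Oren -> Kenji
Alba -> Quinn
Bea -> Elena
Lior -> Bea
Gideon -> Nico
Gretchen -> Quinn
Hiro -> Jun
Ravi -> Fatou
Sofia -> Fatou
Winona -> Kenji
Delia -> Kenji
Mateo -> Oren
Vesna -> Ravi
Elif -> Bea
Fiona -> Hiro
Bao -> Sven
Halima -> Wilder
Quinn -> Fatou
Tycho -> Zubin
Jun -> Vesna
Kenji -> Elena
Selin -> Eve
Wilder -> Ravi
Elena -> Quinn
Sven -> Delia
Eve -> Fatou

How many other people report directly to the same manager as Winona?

Winona reports to Kenji. Kenji's other direct reports are Oren, Delia — 2 peers.

2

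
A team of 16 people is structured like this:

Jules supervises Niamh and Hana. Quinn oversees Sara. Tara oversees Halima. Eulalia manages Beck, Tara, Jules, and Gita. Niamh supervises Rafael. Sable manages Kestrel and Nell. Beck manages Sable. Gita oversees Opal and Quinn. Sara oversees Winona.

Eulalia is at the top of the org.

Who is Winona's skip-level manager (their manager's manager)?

Quinn

Winona reports to Sara, and Sara reports to Quinn. So Winona's skip-level manager is Quinn.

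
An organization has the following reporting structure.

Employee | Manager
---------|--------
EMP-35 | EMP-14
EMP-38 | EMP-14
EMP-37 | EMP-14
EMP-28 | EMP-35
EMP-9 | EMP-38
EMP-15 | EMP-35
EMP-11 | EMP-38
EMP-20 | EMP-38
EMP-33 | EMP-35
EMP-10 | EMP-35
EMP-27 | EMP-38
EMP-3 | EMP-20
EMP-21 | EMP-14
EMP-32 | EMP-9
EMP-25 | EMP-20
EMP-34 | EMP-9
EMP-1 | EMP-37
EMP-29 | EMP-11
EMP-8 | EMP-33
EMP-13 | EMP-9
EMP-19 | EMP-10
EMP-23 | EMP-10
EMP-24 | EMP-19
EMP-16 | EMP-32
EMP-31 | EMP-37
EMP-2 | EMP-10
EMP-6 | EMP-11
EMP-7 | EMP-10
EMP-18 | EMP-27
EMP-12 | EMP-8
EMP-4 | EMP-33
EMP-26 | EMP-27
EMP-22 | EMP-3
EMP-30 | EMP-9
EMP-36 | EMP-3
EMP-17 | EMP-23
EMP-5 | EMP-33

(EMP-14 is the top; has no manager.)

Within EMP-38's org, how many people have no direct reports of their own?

The people in EMP-38's organization with no one reporting to them are EMP-26, EMP-18, EMP-25, EMP-36, EMP-22, EMP-6, EMP-29, EMP-30, EMP-13, EMP-34, EMP-16. That is 11.

11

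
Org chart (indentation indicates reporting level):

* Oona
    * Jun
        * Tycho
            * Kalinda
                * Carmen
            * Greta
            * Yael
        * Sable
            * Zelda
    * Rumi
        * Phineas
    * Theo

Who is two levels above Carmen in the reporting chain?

Tycho

Carmen reports to Kalinda, and Kalinda reports to Tycho. So Carmen's skip-level manager is Tycho.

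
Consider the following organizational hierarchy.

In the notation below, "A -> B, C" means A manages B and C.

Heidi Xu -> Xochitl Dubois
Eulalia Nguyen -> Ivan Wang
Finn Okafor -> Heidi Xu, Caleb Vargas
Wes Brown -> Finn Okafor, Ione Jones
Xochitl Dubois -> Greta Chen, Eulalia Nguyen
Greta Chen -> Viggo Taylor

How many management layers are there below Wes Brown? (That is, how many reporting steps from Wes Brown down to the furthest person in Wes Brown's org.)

The longest chain under Wes Brown runs Wes Brown → Finn Okafor → Heidi Xu → Xochitl Dubois → Eulalia Nguyen → Ivan Wang, which is 5 levels below Wes Brown.

5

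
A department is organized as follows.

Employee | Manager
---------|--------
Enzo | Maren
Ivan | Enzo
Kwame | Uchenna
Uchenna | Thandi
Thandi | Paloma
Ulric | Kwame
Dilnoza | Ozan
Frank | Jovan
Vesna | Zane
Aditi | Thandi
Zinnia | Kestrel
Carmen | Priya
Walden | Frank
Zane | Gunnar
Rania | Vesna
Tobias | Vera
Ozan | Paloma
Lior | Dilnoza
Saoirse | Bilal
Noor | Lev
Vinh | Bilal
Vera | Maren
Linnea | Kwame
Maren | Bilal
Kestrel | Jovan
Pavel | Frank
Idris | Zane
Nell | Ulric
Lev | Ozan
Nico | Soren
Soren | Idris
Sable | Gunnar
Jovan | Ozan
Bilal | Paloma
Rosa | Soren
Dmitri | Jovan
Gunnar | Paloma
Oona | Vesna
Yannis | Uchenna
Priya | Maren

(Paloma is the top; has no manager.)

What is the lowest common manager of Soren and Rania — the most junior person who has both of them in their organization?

Soren's chain of managers is Idris, Zane, Gunnar, Paloma. Rania's chain of managers is Vesna, Zane, Gunnar, Paloma. The first manager that appears in both chains is Zane.

Zane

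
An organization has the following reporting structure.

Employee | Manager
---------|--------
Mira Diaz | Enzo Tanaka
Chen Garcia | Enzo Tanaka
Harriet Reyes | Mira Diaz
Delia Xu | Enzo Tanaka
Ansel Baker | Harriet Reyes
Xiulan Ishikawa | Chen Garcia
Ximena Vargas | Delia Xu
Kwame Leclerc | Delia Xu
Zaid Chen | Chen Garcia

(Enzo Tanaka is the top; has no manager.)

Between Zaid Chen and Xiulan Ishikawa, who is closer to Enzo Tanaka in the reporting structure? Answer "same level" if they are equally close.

same level

Both Zaid Chen and Xiulan Ishikawa are 2 levels below Enzo Tanaka.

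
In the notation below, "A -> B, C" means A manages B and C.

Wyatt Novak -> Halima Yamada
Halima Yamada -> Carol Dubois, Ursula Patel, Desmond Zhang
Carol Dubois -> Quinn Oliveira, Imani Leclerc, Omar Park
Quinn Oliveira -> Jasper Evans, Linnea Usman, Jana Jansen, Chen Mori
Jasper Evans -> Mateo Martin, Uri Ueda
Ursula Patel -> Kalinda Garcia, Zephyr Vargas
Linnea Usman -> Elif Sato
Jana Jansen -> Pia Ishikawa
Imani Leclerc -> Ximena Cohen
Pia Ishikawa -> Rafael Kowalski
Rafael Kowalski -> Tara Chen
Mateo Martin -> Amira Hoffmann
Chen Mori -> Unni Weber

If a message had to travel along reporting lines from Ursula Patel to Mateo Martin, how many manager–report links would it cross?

Ursula Patel is 1 level below Halima Yamada, and Mateo Martin is 4 levels below Halima Yamada (their lowest common manager). The shortest path runs up from Ursula Patel to Halima Yamada and back down to Mateo Martin: 1 + 4 = 5 links.

5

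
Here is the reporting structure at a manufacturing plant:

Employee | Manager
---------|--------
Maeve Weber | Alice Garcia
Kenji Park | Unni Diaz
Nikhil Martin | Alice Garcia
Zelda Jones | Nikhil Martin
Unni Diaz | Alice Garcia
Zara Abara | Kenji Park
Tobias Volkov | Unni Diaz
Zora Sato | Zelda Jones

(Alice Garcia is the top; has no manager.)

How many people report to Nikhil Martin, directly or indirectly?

Nikhil Martin directly manages Zelda Jones. Under Zelda Jones: Zora Sato (1). That's 2 in total.

2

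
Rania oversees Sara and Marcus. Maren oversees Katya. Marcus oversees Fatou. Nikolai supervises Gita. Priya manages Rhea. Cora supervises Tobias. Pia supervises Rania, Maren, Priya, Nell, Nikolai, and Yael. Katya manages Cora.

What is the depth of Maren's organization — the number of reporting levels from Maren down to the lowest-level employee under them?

The longest chain under Maren runs Maren → Katya → Cora → Tobias, which is 3 levels below Maren.

3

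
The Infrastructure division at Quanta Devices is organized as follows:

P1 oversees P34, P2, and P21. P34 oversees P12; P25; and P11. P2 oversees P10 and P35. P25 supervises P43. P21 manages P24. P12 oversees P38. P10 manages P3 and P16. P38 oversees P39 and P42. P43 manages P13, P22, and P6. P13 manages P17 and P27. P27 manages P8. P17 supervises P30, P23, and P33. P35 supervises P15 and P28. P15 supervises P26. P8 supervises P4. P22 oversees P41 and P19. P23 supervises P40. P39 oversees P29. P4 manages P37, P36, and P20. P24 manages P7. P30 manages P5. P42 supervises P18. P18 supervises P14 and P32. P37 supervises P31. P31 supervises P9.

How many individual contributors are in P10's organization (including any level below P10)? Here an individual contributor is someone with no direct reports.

2

The people in P10's organization with no one reporting to them are P16, P3. That is 2.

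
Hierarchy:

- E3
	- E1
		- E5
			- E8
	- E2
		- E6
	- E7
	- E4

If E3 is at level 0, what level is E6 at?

Chain from E6 up to E3: E6 → E2 → E3. That is 2 steps up, so E6 is 2 levels below E3.

2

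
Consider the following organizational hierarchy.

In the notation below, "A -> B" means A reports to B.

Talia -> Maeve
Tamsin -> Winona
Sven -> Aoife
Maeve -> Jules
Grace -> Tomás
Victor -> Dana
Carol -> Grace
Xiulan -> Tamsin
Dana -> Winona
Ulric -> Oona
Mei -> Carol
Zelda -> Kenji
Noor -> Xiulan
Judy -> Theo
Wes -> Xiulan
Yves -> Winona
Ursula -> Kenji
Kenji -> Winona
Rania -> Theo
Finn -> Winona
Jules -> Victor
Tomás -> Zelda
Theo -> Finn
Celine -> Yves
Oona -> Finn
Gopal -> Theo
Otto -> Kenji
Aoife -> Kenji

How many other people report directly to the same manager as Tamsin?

4

Tamsin reports to Winona. Winona's other direct reports are Finn, Kenji, Yves, Dana — 4 peers.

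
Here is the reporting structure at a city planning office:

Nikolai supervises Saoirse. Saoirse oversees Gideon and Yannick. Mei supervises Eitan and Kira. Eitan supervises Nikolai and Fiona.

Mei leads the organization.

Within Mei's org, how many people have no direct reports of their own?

The people in Mei's organization with no one reporting to them are Kira, Fiona, Yannick, Gideon. That is 4.

4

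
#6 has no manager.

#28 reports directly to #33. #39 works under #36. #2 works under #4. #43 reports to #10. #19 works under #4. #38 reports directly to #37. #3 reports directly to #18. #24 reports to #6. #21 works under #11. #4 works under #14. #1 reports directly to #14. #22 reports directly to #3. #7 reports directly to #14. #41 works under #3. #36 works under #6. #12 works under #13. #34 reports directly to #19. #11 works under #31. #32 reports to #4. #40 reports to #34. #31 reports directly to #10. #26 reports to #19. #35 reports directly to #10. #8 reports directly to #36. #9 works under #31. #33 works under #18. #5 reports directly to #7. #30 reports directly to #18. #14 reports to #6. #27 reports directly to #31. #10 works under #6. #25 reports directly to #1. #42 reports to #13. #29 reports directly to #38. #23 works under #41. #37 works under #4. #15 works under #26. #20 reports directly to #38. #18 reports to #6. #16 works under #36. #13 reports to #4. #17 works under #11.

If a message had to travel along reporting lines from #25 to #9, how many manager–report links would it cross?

#25 is 3 levels below #6, and #9 is 3 levels below #6 (their lowest common manager). The shortest path runs up from #25 to #6 and back down to #9: 3 + 3 = 6 links.

6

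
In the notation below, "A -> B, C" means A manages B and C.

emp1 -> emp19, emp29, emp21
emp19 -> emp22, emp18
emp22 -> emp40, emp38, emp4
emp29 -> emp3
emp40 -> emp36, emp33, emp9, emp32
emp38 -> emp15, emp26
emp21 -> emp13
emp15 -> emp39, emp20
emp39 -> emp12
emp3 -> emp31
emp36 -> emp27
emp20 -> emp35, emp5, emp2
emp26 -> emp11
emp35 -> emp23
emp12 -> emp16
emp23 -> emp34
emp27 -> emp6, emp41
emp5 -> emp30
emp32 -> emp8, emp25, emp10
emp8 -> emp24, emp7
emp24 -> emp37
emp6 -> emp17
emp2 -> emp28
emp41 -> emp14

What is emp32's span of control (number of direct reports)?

emp32 directly manages emp8, emp25, emp10. That is 3 direct reports.

3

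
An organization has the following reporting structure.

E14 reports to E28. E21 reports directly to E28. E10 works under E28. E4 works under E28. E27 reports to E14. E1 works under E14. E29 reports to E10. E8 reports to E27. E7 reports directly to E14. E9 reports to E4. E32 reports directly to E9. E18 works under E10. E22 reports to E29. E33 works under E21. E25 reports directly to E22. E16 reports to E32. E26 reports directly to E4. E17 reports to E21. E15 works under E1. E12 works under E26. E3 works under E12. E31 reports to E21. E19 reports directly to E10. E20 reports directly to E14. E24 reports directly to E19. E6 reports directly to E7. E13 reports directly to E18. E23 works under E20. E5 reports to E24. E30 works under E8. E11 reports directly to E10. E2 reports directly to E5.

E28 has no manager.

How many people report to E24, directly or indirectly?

2

E24 directly manages E5. Under E5: E2 (1). That's 2 in total.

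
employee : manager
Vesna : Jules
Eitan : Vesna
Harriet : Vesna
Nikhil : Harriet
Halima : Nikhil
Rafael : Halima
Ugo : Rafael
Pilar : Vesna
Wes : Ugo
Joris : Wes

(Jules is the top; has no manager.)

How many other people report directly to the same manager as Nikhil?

Nikhil reports to Harriet, and Harriet has no other direct reports. Nikhil has 0 peers.

0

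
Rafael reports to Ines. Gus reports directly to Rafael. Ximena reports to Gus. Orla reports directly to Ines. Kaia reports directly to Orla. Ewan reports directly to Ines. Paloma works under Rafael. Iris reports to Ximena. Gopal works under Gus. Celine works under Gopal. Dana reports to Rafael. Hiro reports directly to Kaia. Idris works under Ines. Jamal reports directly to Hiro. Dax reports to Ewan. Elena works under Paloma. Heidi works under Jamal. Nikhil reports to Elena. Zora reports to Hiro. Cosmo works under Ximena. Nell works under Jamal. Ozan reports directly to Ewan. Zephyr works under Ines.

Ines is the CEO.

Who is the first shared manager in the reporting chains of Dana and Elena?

Rafael

Dana's chain of managers is Rafael, Ines. Elena's chain of managers is Paloma, Rafael, Ines. The first manager that appears in both chains is Rafael.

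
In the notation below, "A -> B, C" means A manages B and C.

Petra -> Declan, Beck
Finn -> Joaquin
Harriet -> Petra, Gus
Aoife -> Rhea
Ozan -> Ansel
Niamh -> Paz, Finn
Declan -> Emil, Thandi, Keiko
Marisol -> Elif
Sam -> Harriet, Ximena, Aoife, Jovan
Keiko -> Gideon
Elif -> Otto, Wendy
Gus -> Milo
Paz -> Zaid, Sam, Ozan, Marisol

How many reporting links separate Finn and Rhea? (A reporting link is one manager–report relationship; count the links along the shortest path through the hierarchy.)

5

Finn is 1 level below Niamh, and Rhea is 4 levels below Niamh (their lowest common manager). The shortest path runs up from Finn to Niamh and back down to Rhea: 1 + 4 = 5 links.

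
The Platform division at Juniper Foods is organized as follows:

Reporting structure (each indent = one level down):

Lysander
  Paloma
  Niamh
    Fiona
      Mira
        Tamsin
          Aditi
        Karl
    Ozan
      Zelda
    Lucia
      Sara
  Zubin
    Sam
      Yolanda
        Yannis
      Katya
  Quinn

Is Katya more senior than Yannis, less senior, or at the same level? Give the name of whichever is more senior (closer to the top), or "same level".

Katya

Katya is 3 levels below Lysander; Yannis is 4. Katya is higher.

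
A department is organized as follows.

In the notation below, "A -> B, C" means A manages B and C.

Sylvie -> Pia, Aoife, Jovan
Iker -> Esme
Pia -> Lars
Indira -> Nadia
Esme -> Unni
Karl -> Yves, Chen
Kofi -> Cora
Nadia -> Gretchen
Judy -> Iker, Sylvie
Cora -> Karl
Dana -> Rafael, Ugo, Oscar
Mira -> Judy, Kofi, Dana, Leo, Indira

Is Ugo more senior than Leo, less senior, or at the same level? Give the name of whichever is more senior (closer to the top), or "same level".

Leo

Ugo is 2 levels below Mira; Leo is 1. Leo is higher.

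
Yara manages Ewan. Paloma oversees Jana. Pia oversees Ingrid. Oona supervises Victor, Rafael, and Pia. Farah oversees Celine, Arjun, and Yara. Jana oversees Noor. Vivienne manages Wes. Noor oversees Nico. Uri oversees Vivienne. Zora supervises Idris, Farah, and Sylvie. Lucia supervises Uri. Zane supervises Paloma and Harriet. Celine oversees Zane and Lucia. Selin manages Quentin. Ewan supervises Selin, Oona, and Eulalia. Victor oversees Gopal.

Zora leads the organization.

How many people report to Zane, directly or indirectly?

Zane directly manages Paloma, Harriet. Under Paloma: Jana, Noor, Nico (3). Harriet has no reports. So Zane's organization is 2 direct reports plus everyone under them: 4 + 1 = 5.

5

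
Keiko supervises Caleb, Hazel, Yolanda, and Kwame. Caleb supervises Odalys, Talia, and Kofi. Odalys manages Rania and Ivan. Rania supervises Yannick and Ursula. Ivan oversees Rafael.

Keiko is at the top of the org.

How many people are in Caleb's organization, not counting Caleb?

Caleb directly manages Odalys, Talia, Kofi. Under Odalys: Ivan, Rafael, Rania, Ursula, Yannick (5). Talia has no reports. Kofi has no reports. So Caleb's organization is 3 direct reports plus everyone under them: 6 + 1 + 1 = 8.

8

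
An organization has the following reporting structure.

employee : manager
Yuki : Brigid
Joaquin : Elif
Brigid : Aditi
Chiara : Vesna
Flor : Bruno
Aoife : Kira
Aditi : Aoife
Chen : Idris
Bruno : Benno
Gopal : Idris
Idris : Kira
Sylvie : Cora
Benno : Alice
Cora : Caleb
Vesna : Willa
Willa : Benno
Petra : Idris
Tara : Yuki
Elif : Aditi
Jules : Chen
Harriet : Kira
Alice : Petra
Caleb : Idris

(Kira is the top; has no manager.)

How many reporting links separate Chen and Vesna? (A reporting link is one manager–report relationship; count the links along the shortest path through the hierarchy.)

6

Chen is 1 level below Idris, and Vesna is 5 levels below Idris (their lowest common manager). The shortest path runs up from Chen to Idris and back down to Vesna: 1 + 5 = 6 links.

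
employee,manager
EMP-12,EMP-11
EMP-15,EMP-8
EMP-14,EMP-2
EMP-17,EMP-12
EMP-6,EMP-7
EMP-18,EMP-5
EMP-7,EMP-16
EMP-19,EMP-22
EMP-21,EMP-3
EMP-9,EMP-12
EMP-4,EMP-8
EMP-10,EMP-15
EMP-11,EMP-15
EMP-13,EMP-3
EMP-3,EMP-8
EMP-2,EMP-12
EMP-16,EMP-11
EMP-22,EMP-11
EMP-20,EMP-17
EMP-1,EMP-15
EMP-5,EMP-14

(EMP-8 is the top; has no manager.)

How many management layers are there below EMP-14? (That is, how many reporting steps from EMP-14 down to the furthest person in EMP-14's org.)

2

The longest chain under EMP-14 runs EMP-14 → EMP-5 → EMP-18, which is 2 levels below EMP-14.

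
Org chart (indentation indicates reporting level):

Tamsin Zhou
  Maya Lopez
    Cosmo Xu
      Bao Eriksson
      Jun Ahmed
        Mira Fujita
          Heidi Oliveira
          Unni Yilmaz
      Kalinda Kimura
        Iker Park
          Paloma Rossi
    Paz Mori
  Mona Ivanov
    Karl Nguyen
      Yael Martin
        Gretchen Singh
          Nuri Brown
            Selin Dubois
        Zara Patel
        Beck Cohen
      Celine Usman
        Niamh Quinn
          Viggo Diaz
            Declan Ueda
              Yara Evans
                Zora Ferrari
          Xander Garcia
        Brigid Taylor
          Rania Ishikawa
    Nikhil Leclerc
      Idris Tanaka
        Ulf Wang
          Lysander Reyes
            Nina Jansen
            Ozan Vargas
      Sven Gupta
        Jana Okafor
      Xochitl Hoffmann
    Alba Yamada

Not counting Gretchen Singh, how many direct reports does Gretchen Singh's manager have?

Gretchen Singh reports to Yael Martin. Yael Martin's other direct reports are Zara Patel, Beck Cohen — 2 peers.

2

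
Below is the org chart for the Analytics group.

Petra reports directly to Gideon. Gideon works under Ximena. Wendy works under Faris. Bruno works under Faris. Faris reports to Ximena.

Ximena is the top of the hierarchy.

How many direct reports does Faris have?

2

Faris directly manages Wendy, Bruno. That is 2 direct reports.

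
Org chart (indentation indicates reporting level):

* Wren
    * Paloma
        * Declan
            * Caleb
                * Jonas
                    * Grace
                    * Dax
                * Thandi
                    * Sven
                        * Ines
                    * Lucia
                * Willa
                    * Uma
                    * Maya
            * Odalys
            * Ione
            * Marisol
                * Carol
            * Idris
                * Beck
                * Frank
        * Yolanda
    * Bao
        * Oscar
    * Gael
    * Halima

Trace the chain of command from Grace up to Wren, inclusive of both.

Grace reports to Jonas. Jonas reports to Caleb. Caleb reports to Declan. Declan reports to Paloma. Paloma reports to Wren. Wren is at the top.

Grace -> Jonas -> Caleb -> Declan -> Paloma -> Wren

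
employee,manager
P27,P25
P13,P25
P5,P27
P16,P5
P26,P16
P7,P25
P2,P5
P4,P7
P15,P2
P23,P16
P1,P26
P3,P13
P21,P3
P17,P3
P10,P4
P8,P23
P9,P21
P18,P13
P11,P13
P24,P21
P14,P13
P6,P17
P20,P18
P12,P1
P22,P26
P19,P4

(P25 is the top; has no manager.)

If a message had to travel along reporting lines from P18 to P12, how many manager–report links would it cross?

P18 is 2 levels below P25, and P12 is 6 levels below P25 (their lowest common manager). The shortest path runs up from P18 to P25 and back down to P12: 2 + 6 = 8 links.

8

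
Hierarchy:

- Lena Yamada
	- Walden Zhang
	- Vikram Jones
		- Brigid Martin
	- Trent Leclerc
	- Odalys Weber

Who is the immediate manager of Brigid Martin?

Vikram Jones

Brigid Martin reports directly to Vikram Jones.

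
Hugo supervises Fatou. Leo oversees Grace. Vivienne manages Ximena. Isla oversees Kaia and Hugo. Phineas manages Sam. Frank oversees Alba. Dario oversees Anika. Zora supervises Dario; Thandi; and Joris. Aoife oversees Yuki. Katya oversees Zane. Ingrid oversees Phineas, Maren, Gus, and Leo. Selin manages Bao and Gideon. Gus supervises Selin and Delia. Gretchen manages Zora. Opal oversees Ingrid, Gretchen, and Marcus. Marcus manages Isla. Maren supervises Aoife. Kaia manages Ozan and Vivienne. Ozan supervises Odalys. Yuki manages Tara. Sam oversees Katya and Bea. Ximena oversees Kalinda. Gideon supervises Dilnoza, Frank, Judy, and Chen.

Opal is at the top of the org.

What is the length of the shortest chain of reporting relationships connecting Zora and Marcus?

Zora is 2 levels below Opal, and Marcus is 1 level below Opal (their lowest common manager). The shortest path runs up from Zora to Opal and back down to Marcus: 2 + 1 = 3 links.

3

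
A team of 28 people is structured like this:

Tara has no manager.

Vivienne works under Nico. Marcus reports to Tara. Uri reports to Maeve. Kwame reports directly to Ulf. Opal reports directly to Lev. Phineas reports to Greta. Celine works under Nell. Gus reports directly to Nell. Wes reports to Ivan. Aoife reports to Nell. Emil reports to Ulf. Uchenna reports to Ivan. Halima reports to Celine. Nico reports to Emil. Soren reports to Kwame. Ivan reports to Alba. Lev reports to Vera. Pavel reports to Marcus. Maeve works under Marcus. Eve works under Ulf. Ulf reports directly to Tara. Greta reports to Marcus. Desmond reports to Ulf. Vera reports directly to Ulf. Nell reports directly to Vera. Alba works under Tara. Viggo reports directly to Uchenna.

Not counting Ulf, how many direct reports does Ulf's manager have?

Ulf reports to Tara. Tara's other direct reports are Marcus, Alba — 2 peers.

2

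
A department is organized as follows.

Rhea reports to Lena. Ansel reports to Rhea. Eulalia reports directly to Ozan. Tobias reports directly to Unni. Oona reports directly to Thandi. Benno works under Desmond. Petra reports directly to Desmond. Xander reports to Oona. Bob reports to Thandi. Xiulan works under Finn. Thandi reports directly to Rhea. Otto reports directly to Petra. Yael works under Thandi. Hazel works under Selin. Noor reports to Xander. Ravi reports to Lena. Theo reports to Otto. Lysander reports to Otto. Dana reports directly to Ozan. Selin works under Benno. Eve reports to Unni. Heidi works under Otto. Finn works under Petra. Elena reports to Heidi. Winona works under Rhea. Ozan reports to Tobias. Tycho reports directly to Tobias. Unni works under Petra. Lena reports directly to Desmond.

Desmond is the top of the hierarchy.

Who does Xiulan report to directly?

Xiulan reports directly to Finn.

Finn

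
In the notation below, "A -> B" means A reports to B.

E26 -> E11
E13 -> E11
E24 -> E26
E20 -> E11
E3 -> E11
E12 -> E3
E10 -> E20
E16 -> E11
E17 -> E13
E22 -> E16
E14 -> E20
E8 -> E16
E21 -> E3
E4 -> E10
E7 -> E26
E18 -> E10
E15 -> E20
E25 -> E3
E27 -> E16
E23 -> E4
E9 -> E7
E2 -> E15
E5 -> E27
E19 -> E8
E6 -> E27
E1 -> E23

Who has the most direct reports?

Direct-report counts: E11 has 5; E16 has 3; E27 has 2; E8 has 1; E3 has 3; E20 has 3; E15 has 1; E10 has 2; E4 has 1; E23 has 1; E13 has 1; E26 has 2; E7 has 1. The largest is 5, held by E11.

E11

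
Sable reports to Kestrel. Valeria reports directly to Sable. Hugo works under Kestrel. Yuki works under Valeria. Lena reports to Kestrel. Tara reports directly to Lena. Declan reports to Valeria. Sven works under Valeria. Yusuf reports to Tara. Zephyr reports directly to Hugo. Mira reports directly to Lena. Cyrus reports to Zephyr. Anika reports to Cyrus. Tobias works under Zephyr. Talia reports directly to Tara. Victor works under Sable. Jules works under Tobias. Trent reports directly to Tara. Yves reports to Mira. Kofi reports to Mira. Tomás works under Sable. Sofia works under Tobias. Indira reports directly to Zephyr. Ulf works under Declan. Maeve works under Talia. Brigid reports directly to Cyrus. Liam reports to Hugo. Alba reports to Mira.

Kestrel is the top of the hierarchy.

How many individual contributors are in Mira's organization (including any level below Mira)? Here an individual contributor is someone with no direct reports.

3

The people in Mira's organization with no one reporting to them are Alba, Kofi, Yves. That is 3.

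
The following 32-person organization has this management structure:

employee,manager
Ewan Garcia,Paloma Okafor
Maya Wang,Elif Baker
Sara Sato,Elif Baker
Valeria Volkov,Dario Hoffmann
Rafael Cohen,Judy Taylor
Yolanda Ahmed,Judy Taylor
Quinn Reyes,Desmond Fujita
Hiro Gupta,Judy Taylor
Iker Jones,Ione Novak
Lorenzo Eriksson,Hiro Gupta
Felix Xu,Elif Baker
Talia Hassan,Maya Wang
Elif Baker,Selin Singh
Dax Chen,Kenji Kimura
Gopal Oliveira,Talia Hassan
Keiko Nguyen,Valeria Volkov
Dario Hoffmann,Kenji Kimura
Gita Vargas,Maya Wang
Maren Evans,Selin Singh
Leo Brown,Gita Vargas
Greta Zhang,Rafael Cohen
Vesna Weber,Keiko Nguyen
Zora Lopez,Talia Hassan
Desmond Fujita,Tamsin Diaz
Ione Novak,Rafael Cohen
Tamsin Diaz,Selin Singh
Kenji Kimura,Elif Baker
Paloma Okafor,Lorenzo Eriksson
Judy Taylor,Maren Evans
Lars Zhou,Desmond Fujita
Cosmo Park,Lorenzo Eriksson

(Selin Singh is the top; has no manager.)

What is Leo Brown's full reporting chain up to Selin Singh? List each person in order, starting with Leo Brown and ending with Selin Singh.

Leo Brown -> Gita Vargas -> Maya Wang -> Elif Baker -> Selin Singh

Leo Brown reports to Gita Vargas. Gita Vargas reports to Maya Wang. Maya Wang reports to Elif Baker. Elif Baker reports to Selin Singh. Selin Singh is at the top.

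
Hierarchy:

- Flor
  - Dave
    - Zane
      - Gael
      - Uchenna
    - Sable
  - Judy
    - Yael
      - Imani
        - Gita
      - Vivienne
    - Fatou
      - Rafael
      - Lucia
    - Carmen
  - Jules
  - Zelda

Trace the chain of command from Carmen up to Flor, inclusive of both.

Carmen reports to Judy. Judy reports to Flor. Flor is at the top.

Carmen -> Judy -> Flor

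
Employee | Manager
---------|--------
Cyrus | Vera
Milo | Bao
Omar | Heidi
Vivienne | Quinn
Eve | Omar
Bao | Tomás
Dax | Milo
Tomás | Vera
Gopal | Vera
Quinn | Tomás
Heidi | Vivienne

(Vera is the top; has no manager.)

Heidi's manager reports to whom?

Quinn

Heidi reports to Vivienne, and Vivienne reports to Quinn. So Heidi's skip-level manager is Quinn.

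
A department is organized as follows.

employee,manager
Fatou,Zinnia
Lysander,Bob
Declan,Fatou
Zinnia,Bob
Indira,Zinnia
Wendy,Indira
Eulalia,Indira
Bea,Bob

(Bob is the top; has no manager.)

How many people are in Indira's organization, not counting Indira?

Indira directly manages Wendy, Eulalia. Wendy has no reports. Eulalia has no reports. So Indira's organization is 2 direct reports plus everyone under them: 1 + 1 = 2.

2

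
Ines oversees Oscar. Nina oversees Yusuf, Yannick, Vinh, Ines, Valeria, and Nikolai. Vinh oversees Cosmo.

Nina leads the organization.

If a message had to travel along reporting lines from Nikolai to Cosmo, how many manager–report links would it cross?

3

Nikolai is 1 level below Nina, and Cosmo is 2 levels below Nina (their lowest common manager). The shortest path runs up from Nikolai to Nina and back down to Cosmo: 1 + 2 = 3 links.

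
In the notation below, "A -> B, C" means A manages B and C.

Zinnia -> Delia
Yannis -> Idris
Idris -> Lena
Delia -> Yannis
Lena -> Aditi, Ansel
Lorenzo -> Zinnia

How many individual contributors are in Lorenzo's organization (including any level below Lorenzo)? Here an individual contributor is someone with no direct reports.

2

The people in Lorenzo's organization with no one reporting to them are Ansel, Aditi. That is 2.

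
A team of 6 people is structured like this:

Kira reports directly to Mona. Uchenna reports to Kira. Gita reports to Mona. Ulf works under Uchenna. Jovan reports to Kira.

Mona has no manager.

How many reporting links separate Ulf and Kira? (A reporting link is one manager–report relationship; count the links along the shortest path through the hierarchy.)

2

Ulf is in Kira's organization: the chain from Ulf up to Kira is Ulf → Uchenna → Kira, which is 2 links.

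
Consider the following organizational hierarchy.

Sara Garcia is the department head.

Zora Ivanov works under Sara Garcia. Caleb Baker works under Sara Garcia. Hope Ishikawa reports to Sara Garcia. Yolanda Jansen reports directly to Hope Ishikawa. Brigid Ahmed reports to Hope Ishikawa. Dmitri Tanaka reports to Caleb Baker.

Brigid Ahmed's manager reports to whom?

Sara Garcia

Brigid Ahmed reports to Hope Ishikawa, and Hope Ishikawa reports to Sara Garcia. So Brigid Ahmed's skip-level manager is Sara Garcia.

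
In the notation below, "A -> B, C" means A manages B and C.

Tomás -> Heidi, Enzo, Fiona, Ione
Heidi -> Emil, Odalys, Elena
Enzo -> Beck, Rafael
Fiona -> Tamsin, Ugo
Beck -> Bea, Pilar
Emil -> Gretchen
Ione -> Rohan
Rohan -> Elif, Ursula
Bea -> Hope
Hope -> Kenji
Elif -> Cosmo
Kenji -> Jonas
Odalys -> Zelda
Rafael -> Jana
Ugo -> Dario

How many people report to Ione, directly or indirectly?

4

Ione directly manages Rohan. Under Rohan: Ursula, Elif, Cosmo (3). That's 4 in total.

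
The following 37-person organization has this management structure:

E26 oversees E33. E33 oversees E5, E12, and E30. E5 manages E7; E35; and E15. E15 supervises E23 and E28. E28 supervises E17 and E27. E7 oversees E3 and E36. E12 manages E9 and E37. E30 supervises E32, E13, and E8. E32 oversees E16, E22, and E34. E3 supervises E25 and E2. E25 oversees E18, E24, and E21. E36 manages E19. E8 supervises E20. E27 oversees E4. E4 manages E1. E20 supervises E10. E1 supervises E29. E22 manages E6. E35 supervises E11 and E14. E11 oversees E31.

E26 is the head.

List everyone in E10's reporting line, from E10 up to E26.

E10 reports to E20. E20 reports to E8. E8 reports to E30. E30 reports to E33. E33 reports to E26. E26 is at the top.

E10 -> E20 -> E8 -> E30 -> E33 -> E26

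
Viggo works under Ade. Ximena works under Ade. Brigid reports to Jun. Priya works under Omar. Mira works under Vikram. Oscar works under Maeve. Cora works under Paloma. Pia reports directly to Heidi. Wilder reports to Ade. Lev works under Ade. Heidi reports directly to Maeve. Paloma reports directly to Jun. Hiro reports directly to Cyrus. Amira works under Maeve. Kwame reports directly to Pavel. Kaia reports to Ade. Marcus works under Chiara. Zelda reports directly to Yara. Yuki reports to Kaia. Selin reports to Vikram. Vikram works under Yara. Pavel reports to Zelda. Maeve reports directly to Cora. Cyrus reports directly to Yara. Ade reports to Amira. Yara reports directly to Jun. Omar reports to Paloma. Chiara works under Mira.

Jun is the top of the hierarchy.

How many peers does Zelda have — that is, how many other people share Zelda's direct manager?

2

Zelda reports to Yara. Yara's other direct reports are Vikram, Cyrus — 2 peers.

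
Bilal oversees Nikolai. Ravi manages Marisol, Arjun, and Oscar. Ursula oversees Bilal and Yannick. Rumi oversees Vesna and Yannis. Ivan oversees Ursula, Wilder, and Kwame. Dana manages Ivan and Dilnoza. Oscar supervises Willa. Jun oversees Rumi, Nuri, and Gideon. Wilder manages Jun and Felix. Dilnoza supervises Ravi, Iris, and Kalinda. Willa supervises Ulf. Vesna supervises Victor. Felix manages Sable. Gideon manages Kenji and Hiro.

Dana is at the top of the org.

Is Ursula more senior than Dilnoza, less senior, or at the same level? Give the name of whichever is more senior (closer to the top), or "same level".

Dilnoza

Ursula is 2 levels below Dana; Dilnoza is 1. Dilnoza is higher.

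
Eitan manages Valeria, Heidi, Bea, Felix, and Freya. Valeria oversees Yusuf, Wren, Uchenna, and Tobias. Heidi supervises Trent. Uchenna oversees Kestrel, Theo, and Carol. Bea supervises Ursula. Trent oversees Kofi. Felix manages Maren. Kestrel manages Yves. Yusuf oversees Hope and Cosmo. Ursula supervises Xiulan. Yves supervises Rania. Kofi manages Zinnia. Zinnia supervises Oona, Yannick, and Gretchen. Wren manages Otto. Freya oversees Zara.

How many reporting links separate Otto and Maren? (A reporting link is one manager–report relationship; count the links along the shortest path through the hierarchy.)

Otto is 3 levels below Eitan, and Maren is 2 levels below Eitan (their lowest common manager). The shortest path runs up from Otto to Eitan and back down to Maren: 3 + 2 = 5 links.

5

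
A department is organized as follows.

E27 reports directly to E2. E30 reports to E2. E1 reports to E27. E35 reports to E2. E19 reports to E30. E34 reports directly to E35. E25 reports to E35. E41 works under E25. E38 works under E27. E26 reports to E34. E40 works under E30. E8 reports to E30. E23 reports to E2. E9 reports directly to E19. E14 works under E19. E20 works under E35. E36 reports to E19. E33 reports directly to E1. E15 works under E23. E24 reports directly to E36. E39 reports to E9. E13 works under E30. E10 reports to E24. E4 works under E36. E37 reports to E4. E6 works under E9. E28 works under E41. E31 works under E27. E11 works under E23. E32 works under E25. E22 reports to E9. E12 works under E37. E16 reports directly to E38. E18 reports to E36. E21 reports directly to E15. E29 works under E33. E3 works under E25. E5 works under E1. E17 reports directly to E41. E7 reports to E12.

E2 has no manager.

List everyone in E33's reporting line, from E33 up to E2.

E33 reports to E1. E1 reports to E27. E27 reports to E2. E2 is at the top.

E33 -> E1 -> E27 -> E2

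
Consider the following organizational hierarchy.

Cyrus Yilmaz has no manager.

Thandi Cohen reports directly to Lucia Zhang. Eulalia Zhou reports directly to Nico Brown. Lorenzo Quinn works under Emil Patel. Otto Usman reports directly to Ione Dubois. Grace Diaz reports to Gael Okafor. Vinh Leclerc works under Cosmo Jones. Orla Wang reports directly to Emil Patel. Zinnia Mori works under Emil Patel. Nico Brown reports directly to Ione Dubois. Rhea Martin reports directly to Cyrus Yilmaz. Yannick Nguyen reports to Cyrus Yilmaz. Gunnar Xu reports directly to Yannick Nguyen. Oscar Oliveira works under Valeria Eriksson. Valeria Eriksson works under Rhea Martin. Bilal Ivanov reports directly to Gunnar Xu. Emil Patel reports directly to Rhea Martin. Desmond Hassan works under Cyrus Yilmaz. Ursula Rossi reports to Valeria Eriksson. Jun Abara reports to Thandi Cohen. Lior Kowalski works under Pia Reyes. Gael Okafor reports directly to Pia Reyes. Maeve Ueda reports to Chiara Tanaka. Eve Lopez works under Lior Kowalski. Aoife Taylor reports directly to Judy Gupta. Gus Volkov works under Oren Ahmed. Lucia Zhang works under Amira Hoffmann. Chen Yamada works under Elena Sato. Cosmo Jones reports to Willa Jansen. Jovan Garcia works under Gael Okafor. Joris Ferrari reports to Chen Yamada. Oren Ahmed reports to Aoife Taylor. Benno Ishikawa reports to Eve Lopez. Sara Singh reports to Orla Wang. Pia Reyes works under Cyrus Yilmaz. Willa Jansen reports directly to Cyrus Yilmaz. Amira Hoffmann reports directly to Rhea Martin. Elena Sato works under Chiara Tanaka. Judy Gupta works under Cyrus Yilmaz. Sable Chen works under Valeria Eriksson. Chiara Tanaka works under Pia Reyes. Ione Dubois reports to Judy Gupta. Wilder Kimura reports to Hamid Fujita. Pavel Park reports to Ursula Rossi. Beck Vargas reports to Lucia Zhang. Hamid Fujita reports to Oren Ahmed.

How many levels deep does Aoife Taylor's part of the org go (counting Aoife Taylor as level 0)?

3

The longest chain under Aoife Taylor runs Aoife Taylor → Oren Ahmed → Hamid Fujita → Wilder Kimura, which is 3 levels below Aoife Taylor.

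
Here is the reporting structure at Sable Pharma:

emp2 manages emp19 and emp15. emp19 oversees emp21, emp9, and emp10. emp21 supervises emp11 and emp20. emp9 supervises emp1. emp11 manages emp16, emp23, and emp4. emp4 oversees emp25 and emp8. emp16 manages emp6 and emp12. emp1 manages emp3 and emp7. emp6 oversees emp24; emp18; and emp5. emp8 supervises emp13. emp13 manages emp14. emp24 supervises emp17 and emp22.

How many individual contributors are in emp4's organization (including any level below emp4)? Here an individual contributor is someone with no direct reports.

The people in emp4's organization with no one reporting to them are emp14, emp25. That is 2.

2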